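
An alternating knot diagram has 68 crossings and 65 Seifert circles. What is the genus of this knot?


For alternating knots, g = (c - s + 1)/2.
= (68 - 65 + 1)/2
= 4/2 = 2

2


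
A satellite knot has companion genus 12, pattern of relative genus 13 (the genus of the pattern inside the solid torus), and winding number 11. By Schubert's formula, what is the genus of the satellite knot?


Schubert: g(satellite) = g_rel(pattern) + |winding| * g(companion),
where g_rel(pattern) is the genus of the pattern relative to the solid torus.
= 13 + 11 * 12
= 13 + 132 = 145

145


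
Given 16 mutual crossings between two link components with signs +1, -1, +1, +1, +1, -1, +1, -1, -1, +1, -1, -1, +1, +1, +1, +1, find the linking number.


Step 1: Count positive crossings: 10
Step 2: Count negative crossings: 6
Step 3: Sum of signs = 10 - 6 = 4
Step 4: Linking number = sum/2 = 4/2 = 2

2


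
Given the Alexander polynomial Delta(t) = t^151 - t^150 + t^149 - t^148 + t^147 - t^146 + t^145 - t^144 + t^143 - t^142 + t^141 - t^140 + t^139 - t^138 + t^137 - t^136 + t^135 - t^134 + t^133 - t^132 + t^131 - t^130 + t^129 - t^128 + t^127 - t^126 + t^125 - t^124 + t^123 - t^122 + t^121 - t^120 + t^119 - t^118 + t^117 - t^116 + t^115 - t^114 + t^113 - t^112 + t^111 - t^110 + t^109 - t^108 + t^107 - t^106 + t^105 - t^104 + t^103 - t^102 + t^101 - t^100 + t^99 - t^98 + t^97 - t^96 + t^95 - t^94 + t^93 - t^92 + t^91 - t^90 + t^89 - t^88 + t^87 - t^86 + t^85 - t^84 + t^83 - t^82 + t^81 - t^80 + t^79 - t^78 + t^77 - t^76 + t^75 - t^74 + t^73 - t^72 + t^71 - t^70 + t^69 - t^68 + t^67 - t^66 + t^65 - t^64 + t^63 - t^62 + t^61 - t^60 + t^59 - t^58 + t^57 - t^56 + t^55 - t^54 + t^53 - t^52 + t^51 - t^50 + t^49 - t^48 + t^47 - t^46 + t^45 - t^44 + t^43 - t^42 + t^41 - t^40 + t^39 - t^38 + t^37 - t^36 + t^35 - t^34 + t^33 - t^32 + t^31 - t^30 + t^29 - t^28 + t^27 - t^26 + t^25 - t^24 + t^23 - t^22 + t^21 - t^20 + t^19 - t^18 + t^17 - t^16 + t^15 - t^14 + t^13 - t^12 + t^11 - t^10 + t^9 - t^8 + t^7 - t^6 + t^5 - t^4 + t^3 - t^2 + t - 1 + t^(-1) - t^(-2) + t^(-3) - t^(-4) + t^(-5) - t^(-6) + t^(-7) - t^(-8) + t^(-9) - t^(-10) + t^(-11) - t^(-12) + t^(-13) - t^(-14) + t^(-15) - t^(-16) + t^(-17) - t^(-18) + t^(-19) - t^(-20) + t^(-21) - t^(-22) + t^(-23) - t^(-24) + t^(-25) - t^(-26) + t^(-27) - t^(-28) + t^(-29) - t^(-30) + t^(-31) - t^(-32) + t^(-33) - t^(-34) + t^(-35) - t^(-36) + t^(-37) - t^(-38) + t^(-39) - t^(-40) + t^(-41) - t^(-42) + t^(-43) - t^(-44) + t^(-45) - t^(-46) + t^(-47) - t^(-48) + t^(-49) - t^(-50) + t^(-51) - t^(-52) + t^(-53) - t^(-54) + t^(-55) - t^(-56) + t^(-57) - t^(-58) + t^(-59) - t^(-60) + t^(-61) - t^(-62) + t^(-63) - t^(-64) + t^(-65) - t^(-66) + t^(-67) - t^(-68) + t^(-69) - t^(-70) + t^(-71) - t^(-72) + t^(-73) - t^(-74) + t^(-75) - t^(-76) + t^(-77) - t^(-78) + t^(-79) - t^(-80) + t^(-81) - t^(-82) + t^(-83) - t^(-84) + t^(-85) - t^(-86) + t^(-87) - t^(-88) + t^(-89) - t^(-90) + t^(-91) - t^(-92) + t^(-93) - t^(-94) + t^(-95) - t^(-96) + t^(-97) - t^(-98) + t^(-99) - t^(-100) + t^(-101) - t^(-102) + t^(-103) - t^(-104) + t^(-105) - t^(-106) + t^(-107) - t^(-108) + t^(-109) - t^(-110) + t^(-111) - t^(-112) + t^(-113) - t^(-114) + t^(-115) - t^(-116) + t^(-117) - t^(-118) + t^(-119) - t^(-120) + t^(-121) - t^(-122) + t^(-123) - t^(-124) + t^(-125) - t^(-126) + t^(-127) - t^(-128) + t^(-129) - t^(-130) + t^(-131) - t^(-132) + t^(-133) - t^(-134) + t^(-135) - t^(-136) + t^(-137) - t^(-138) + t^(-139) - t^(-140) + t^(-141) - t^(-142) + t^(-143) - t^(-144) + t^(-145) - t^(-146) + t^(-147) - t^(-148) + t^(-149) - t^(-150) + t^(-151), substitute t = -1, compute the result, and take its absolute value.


Step 1: The polynomial has 303 terms with alternating signs, exponents from 151 down to -151.
Step 2: Substitute t = -1. The i-th term has coefficient (-1)^i and exponent (m-i),
  so its value is (-1)^i * (-1)^(m-i) = (-1)^m = -1 for every i.
Step 3: All 303 terms equal -1, so Delta(-1) = 303 * (-1) = -303
Step 4: |Delta(-1)| = 303

303


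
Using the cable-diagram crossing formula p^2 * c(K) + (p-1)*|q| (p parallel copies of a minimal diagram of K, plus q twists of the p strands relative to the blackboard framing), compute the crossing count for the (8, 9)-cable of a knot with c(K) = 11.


Step 1: Each of the c(K) crossings of the companion diagram becomes p*p = p^2 crossings among the p parallel strands, and each of the |q| twists s_1 s_2 ... s_(p-1) adds (p-1) crossings.
  Crossings = p^2 * c(K) + (p-1)*|q|
Step 2: = 8^2 * 11 + (8-1)*9
Step 3: = 64*11 + 7*9
Step 4: = 704 + 63 = 767

767


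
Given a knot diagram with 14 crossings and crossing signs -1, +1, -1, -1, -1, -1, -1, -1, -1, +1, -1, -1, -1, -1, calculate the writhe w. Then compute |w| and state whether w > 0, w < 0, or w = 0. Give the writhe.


Step 1: Count positive crossings (+1).
Positive crossings: 2
Step 2: Count negative crossings (-1).
Negative crossings: 12
Step 3: Writhe = (positive) - (negative)
w = 2 - 12 = -10
Step 4: |w| = 10, and w is negative

-10


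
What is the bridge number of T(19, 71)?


The bridge number of T(p,q) is min(p,q).
min(19, 71) = 19

19


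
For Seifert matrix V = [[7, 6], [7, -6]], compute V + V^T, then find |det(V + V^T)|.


Step 1: Form V + V^T where V = [[7, 6], [7, -6]]
  V^T = [[7, 7], [6, -6]]
  V + V^T = [[14, 13], [13, -12]]
Step 2: det(V + V^T) = 14*(-12) - 13*13
  = -168 - 169 = -337
Step 3: Knot determinant = |det(V + V^T)| = |-337| = 337

337


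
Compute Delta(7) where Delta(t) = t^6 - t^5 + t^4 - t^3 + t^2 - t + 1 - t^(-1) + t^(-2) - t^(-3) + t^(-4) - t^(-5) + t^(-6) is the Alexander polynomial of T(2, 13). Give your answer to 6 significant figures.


Substituting t = 7 into Delta(t) = t^6 - t^5 + t^4 - t^3 + t^2 - t + 1 - t^(-1) + t^(-2) - t^(-3) + t^(-4) - t^(-5) + t^(-6):
Term values: (117649) + (-16807) + (2401) + (-343) + (49) + (-7) + (1) + (-0.142857) + (0.0204082) + (-0.00291545) + (0.000416493) + (-5.9499e-05) + (8.49986e-06)
Sum = 102942.875
Rounded to 6 significant figures: 102943

102943


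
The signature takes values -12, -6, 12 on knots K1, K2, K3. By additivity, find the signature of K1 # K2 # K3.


The signature is additive under connected sum.
signature(K1 # K2 # K3) = (-12) + (-6) + (12)
= -6

-6


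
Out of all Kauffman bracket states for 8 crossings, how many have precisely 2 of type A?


We choose which 2 of 8 crossings get A-smoothings.
C(8, 2) = 8! / (2! * 6!)
= 28

28


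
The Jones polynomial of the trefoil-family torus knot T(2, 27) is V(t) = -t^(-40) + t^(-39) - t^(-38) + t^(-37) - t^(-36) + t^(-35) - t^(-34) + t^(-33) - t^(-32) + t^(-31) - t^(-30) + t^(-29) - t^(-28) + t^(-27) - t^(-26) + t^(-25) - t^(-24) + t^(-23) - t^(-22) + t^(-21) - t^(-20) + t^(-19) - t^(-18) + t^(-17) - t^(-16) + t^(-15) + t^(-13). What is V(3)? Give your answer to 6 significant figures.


Substituting t = 3 into V(t) = -t^(-40) + t^(-39) - t^(-38) + t^(-37) - t^(-36) + t^(-35) - t^(-34) + t^(-33) - t^(-32) + t^(-31) - t^(-30) + t^(-29) - t^(-28) + t^(-27) - t^(-26) + t^(-25) - t^(-24) + t^(-23) - t^(-22) + t^(-21) - t^(-20) + t^(-19) - t^(-18) + t^(-17) - t^(-16) + t^(-15) + t^(-13):
  (-)t^(-40) = -8.22526e-20
  (+)t^(-39) = 2.46758e-19
  (-)t^(-38) = -7.40274e-19
  (+)t^(-37) = 2.22082e-18
  (-)t^(-36) = -6.66246e-18
  (+)t^(-35) = 1.99874e-17
  (-)t^(-34) = -5.99622e-17
  (+)t^(-33) = 1.79887e-16
  (-)t^(-32) = -5.3966e-16
  (+)t^(-31) = 1.61898e-15
  (-)t^(-30) = -4.85694e-15
  (+)t^(-29) = 1.45708e-14
  (-)t^(-28) = -4.37124e-14
  (+)t^(-27) = 1.31137e-13
  (-)t^(-26) = -3.93412e-13
  (+)t^(-25) = 1.18024e-12
  (-)t^(-24) = -3.54071e-12
  (+)t^(-23) = 1.06221e-11
  (-)t^(-22) = -3.18664e-11
  (+)t^(-21) = 9.55991e-11
  (-)t^(-20) = -2.86797e-10
  (+)t^(-19) = 8.60392e-10
  (-)t^(-18) = -2.58117e-09
  (+)t^(-17) = 7.74352e-09
  (-)t^(-16) = -2.32306e-08
  (+)t^(-15) = 6.96917e-08
  (+)t^(-13) = 6.27225e-07
Sum = (-8.22526e-20) + (2.46758e-19) + (-7.40274e-19) + (2.22082e-18) + (-6.66246e-18) + (1.99874e-17) + (-5.99622e-17) + (1.79887e-16) + (-5.3966e-16) + (1.61898e-15) + (-4.85694e-15) + (1.45708e-14) + (-4.37124e-14) + (1.31137e-13) + (-3.93412e-13) + (1.18024e-12) + (-3.54071e-12) + (1.06221e-11) + (-3.18664e-11) + (9.55991e-11) + (-2.86797e-10) + (8.60392e-10) + (-2.58117e-09) + (7.74352e-09) + (-2.32306e-08) + (6.96917e-08) + (6.27225e-07)
= 6.794942639e-07
Rounded to 6 significant figures: 6.79494e-07

6.79494e-07


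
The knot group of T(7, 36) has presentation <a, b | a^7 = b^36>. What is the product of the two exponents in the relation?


The relation is a^7 = b^36.
Product of exponents = 7 * 36
= 252

252


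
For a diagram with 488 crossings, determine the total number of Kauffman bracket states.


Each crossing contributes 2 choices (A-smoothing or B-smoothing).
Total states = 2^488 = 799167628880894011233688890827050574271641124522232614619944181664095165137859998750798362384253944616915694367080095461234681773897801038410285056

799167628880894011233688890827050574271641124522232614619944181664095165137859998750798362384253944616915694367080095461234681773897801038410285056


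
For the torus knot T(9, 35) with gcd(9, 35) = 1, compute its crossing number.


For a torus knot T(p, q) with gcd(p,q)=1,
the crossing number is min(p*(q-1), q*(p-1)).
p*(q-1) = 9*34 = 306
q*(p-1) = 35*8 = 280
min(306, 280) = 280

280


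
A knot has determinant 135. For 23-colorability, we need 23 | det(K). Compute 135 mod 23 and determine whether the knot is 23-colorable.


Step 1: A knot is p-colorable if and only if p divides its determinant.
Step 2: Compute 135 mod 23.
135 = 5 * 23 + 20
Step 3: 135 mod 23 = 20
Step 4: The knot is 23-colorable: no

20


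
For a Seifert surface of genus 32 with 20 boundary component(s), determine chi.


chi = 2 - 2g - b
= 2 - 2*32 - 20
= 2 - 64 - 20 = -82

-82


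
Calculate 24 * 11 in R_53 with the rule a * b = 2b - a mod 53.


24 * 11 = 2*11 - 24 mod 53
= 22 - 24 mod 53
= -2 mod 53 = 51

51


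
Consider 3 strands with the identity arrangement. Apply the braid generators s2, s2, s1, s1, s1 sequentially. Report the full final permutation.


Starting with identity [1, 2, 3].
Apply generators in sequence:
  After s2: [1, 3, 2]
  After s2: [1, 2, 3]
  After s1: [2, 1, 3]
  After s1: [1, 2, 3]
  After s1: [2, 1, 3]
Final permutation: [2, 1, 3]

[2, 1, 3]


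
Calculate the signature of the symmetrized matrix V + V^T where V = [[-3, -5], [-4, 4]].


Step 1: V + V^T = [[-6, -9], [-9, 8]]
Step 2: trace = 2, det = -129
Step 3: Discriminant = 2^2 - 4*(-129) = 520
Step 4: Eigenvalues: 12.4018, -10.4018
Step 5: Signature = (# positive eigenvalues) - (# negative eigenvalues) = 0

0


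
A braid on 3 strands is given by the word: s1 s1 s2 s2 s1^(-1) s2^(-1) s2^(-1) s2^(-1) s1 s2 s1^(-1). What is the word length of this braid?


The word length counts the number of generators (including inverses).
Listing each generator: s1, s1, s2, s2, s1^(-1), s2^(-1), s2^(-1), s2^(-1), s1, s2, s1^(-1)
There are 11 generators in this braid word.

11


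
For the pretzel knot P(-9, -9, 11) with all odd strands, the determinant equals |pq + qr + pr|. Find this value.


Step 1: Compute pq + qr + pr.
pq = (-9)*(-9) = 81
qr = (-9)*11 = -99
pr = (-9)*11 = -99
pq + qr + pr = 81 + (-99) + (-99) = -117
Step 2: Take absolute value.
det(P(-9,-9,11)) = |-117| = 117

117


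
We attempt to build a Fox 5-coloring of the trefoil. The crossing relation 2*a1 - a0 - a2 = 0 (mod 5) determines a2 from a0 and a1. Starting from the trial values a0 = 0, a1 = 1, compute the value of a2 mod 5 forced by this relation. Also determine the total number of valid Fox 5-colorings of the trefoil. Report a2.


Step 1: Apply the given crossing relation 2*a1 - a0 - a2 = 0 (mod 5).
  a2 = 2*a1 - a0 mod 5
  a2 = 2*1 - 0 mod 5
  a2 = 2 - 0 mod 5
  a2 = 2 mod 5 = 2
Step 2: The trefoil has determinant 3.
  Number of Fox p-colorings (p prime) is p^2 if p = 3, else p.
  Since 5 does not divide 3, only trivial (constant) colorings exist.
  (So the trial a0 = 0, a1 = 1 with a0 != a1 does NOT extend to a valid coloring of the whole trefoil: the other two crossing relations require 3*(a1 - a0) = 0 (mod 5), which fails.)
  Total colorings = 5
Step 3: a2 = 2, total Fox 5-colorings = 5

2


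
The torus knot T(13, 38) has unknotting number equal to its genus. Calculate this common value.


For a torus knot T(p,q), both the unknotting number and genus equal (p-1)(q-1)/2.
= (13-1)(38-1)/2
= 12*37/2
= 444/2 = 222

222


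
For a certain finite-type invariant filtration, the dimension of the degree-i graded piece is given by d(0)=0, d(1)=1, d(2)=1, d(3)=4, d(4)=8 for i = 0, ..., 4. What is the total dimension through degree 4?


Total dimension = d(0) + d(1) + ... + d(4)
= 0 + 1 + 1 + 4 + 8
= 14

14


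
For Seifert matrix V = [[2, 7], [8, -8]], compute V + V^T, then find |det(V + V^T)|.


Step 1: Form V + V^T where V = [[2, 7], [8, -8]]
  V^T = [[2, 8], [7, -8]]
  V + V^T = [[4, 15], [15, -16]]
Step 2: det(V + V^T) = 4*(-16) - 15*15
  = -64 - 225 = -289
Step 3: Knot determinant = |det(V + V^T)| = |-289| = 289

289


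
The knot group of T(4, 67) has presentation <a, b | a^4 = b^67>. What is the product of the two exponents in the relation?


The relation is a^4 = b^67.
Product of exponents = 4 * 67
= 268

268


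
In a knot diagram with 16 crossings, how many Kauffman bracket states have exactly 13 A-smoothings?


We choose which 13 of 16 crossings get A-smoothings.
C(16, 13) = 16! / (13! * 3!)
= 560

560


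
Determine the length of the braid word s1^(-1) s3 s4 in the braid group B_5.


The word length counts the number of generators (including inverses).
Listing each generator: s1^(-1), s3, s4
There are 3 generators in this braid word.

3


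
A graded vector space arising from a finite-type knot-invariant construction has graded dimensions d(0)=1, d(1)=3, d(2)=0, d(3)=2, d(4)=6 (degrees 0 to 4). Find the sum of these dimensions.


Total dimension = d(0) + d(1) + ... + d(4)
= 1 + 3 + 0 + 2 + 6
= 12

12


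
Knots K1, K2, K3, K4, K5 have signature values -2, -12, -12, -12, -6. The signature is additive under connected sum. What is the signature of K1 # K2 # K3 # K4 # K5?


The signature is additive under connected sum.
signature(K1 # K2 # K3 # K4 # K5) = (-2) + (-12) + (-12) + (-12) + (-6)
= -44

-44


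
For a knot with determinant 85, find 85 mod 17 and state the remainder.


Step 1: A knot is p-colorable if and only if p divides its determinant.
Step 2: Compute 85 mod 17.
85 = 5 * 17 + 0
Step 3: 85 mod 17 = 0
Step 4: The knot is 17-colorable: yes

0


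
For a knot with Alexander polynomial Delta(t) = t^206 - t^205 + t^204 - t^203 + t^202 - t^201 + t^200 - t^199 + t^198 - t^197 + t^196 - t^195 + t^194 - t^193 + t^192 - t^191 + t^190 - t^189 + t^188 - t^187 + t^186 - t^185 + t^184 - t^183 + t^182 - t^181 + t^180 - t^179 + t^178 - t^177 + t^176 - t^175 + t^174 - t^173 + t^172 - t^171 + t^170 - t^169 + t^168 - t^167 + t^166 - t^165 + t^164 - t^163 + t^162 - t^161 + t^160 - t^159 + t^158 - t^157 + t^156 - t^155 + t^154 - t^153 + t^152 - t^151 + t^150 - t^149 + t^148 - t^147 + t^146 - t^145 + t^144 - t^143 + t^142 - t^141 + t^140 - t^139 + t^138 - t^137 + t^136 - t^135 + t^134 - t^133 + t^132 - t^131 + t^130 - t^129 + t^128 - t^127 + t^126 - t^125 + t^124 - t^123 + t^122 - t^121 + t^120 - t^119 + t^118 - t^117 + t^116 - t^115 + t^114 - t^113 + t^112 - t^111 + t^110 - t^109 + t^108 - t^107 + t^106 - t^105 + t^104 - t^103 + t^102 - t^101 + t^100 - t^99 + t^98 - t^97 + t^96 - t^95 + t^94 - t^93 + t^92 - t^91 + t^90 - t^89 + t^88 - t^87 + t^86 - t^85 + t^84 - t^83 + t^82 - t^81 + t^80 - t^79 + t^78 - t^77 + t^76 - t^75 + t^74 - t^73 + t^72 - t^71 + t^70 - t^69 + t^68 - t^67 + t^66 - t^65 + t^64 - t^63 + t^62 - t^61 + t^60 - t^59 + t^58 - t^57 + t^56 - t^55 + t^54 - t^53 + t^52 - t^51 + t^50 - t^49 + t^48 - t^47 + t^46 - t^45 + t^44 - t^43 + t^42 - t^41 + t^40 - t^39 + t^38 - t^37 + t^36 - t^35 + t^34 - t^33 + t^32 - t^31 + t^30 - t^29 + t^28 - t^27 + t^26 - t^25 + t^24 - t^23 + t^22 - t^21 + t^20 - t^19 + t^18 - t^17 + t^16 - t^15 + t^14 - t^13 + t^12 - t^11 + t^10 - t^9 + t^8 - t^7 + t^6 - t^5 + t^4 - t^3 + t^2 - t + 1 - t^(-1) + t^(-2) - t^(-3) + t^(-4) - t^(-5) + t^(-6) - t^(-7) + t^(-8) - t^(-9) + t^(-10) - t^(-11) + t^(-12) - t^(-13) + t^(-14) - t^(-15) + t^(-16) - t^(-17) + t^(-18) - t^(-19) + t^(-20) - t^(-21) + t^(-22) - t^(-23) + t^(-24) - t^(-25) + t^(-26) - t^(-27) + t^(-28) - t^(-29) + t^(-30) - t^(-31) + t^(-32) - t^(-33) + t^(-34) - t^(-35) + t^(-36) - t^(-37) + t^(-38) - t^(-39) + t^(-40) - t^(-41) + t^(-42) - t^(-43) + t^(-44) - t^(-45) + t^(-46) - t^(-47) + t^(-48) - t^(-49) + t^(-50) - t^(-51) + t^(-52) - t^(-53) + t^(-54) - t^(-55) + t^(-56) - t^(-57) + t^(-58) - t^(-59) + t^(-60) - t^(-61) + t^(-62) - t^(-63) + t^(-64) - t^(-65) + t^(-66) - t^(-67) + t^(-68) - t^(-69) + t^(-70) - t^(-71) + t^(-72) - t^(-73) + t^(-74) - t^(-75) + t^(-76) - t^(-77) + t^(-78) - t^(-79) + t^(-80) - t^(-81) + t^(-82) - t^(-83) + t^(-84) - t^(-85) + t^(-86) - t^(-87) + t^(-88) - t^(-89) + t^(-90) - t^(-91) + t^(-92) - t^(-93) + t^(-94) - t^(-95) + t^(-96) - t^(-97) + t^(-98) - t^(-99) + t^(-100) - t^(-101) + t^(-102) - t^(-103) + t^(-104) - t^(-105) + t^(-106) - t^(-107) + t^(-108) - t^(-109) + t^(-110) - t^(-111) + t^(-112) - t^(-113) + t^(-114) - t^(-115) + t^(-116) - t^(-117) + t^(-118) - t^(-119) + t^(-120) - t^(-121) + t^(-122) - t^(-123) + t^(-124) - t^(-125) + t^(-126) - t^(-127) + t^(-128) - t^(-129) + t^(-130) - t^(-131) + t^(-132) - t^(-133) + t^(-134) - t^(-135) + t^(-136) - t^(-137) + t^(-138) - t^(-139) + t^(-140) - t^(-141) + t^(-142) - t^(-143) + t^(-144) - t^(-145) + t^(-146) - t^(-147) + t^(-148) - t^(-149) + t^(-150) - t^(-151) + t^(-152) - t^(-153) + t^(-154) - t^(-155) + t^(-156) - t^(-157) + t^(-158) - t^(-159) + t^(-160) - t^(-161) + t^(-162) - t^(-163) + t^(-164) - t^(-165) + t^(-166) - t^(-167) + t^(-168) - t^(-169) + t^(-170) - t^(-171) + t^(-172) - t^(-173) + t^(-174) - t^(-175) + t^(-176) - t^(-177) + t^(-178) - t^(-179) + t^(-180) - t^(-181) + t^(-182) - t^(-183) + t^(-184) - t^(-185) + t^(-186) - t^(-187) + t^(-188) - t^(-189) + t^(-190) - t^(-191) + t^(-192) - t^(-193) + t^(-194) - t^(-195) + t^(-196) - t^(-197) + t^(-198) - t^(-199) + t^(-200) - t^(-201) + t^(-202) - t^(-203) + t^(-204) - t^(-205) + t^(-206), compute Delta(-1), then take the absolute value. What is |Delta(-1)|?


Step 1: The polynomial has 413 terms with alternating signs, exponents from 206 down to -206.
Step 2: Substitute t = -1. The i-th term has coefficient (-1)^i and exponent (m-i),
  so its value is (-1)^i * (-1)^(m-i) = (-1)^m = 1 for every i.
Step 3: All 413 terms equal 1, so Delta(-1) = 413 * (1) = 413
Step 4: |Delta(-1)| = 413

413


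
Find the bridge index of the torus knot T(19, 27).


The bridge number of T(p,q) is min(p,q).
min(19, 27) = 19

19


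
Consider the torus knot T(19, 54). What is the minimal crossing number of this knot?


For a torus knot T(p, q) with gcd(p,q)=1,
the crossing number is min(p*(q-1), q*(p-1)).
p*(q-1) = 19*53 = 1007
q*(p-1) = 54*18 = 972
min(1007, 972) = 972

972


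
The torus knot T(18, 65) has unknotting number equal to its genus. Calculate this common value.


For a torus knot T(p,q), both the unknotting number and genus equal (p-1)(q-1)/2.
= (18-1)(65-1)/2
= 17*64/2
= 1088/2 = 544

544


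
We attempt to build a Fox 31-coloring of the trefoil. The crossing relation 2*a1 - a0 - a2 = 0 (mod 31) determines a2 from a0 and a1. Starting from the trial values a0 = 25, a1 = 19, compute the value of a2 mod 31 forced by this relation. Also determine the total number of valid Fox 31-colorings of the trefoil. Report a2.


Step 1: Apply the given crossing relation 2*a1 - a0 - a2 = 0 (mod 31).
  a2 = 2*a1 - a0 mod 31
  a2 = 2*19 - 25 mod 31
  a2 = 38 - 25 mod 31
  a2 = 13 mod 31 = 13
Step 2: The trefoil has determinant 3.
  Number of Fox p-colorings (p prime) is p^2 if p = 3, else p.
  Since 31 does not divide 3, only trivial (constant) colorings exist.
  (So the trial a0 = 25, a1 = 19 with a0 != a1 does NOT extend to a valid coloring of the whole trefoil: the other two crossing relations require 3*(a1 - a0) = 0 (mod 31), which fails.)
  Total colorings = 31
Step 3: a2 = 13, total Fox 31-colorings = 31

13


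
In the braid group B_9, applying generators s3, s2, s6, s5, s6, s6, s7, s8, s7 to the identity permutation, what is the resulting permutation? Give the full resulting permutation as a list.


Starting with identity [1, 2, 3, 4, 5, 6, 7, 8, 9].
Apply generators in sequence:
  After s3: [1, 2, 4, 3, 5, 6, 7, 8, 9]
  After s2: [1, 4, 2, 3, 5, 6, 7, 8, 9]
  After s6: [1, 4, 2, 3, 5, 7, 6, 8, 9]
  After s5: [1, 4, 2, 3, 7, 5, 6, 8, 9]
  After s6: [1, 4, 2, 3, 7, 6, 5, 8, 9]
  After s6: [1, 4, 2, 3, 7, 5, 6, 8, 9]
  After s7: [1, 4, 2, 3, 7, 5, 8, 6, 9]
  After s8: [1, 4, 2, 3, 7, 5, 8, 9, 6]
  After s7: [1, 4, 2, 3, 7, 5, 9, 8, 6]
Final permutation: [1, 4, 2, 3, 7, 5, 9, 8, 6]

[1, 4, 2, 3, 7, 5, 9, 8, 6]


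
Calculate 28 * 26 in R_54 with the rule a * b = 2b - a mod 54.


28 * 26 = 2*26 - 28 mod 54
= 52 - 28 mod 54
= 24 mod 54 = 24

24


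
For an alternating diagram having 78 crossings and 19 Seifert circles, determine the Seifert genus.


For alternating knots, g = (c - s + 1)/2.
= (78 - 19 + 1)/2
= 60/2 = 30

30


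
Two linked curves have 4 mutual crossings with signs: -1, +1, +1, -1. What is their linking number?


Step 1: Count positive crossings: 2
Step 2: Count negative crossings: 2
Step 3: Sum of signs = 2 - 2 = 0
Step 4: Linking number = sum/2 = 0/2 = 0

0


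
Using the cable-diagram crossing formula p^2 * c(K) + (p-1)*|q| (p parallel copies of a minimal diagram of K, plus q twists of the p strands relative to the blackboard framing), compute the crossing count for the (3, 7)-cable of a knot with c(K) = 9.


Step 1: Each of the c(K) crossings of the companion diagram becomes p*p = p^2 crossings among the p parallel strands, and each of the |q| twists s_1 s_2 ... s_(p-1) adds (p-1) crossings.
  Crossings = p^2 * c(K) + (p-1)*|q|
Step 2: = 3^2 * 9 + (3-1)*7
Step 3: = 9*9 + 2*7
Step 4: = 81 + 14 = 95

95


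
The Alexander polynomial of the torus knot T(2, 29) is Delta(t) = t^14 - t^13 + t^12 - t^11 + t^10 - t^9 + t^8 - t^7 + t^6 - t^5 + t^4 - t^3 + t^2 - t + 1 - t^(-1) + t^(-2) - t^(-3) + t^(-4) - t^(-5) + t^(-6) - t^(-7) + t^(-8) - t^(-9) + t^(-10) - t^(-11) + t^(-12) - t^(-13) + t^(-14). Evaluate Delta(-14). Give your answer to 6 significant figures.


Substituting t = -14 into Delta(t) = t^14 - t^13 + t^12 - t^11 + t^10 - t^9 + t^8 - t^7 + t^6 - t^5 + t^4 - t^3 + t^2 - t + 1 - t^(-1) + t^(-2) - t^(-3) + t^(-4) - t^(-5) + t^(-6) - t^(-7) + t^(-8) - t^(-9) + t^(-10) - t^(-11) + t^(-12) - t^(-13) + t^(-14):
Term values: (11112006825558016) + (793714773254144) + (56693912375296) + (4049565169664) + (289254654976) + (20661046784) + (1475789056) + (105413504) + (7529536) + (537824) + (38416) + (2744) + (196) + (14) + (1) + (0.0714286) + (0.00510204) + (0.000364431) + (2.60308e-05) + (1.85934e-06) + (1.3281e-07) + (9.48645e-09) + (6.77604e-10) + (4.84003e-11) + (3.45716e-12) + (2.4694e-13) + (1.76386e-14) + (1.2599e-15) + (8.99927e-17)
Sum = 1.196677658e+16
Rounded to 6 significant figures: 1.19668e+16

1.19668e+16


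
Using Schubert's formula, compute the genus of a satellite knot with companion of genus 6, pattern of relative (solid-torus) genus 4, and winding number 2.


Schubert: g(satellite) = g_rel(pattern) + |winding| * g(companion),
where g_rel(pattern) is the genus of the pattern relative to the solid torus.
= 4 + 2 * 6
= 4 + 12 = 16

16


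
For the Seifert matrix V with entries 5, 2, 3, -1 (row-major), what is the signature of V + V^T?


Step 1: V + V^T = [[10, 5], [5, -2]]
Step 2: trace = 8, det = -45
Step 3: Discriminant = 8^2 - 4*(-45) = 244
Step 4: Eigenvalues: 11.8102, -3.81025
Step 5: Signature = (# positive eigenvalues) - (# negative eigenvalues) = 0

0


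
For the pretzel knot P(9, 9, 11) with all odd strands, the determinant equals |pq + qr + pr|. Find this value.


Step 1: Compute pq + qr + pr.
pq = 9*9 = 81
qr = 9*11 = 99
pr = 9*11 = 99
pq + qr + pr = 81 + 99 + 99 = 279
Step 2: Take absolute value.
det(P(9,9,11)) = |279| = 279

279


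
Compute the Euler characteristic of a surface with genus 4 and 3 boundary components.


chi = 2 - 2g - b
= 2 - 2*4 - 3
= 2 - 8 - 3 = -9

-9


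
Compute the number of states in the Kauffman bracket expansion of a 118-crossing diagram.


Each crossing contributes 2 choices (A-smoothing or B-smoothing).
Total states = 2^118 = 332306998946228968225951765070086144

332306998946228968225951765070086144


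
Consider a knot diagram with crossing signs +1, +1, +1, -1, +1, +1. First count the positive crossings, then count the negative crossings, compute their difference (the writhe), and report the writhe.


Step 1: Count positive crossings (+1).
Positive crossings: 5
Step 2: Count negative crossings (-1).
Negative crossings: 1
Step 3: Writhe = (positive) - (negative)
w = 5 - 1 = 4
Step 4: |w| = 4, and w is positive

4


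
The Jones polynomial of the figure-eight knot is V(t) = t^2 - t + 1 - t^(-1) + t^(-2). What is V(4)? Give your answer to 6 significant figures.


Substituting t = 4 into V(t) = t^2 - t + 1 - t^(-1) + t^(-2):
  (+)t^(2) = 16
  (-)t^(1) = -4
  (+)t^(0) = 1
  (-)t^(-1) = -0.25
  (+)t^(-2) = 0.0625
Sum = (16) + (-4) + (1) + (-0.25) + (0.0625)
= 12.8125
Rounded to 6 significant figures: 12.8125

12.8125


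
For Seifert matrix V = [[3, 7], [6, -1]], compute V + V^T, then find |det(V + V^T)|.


Step 1: Form V + V^T where V = [[3, 7], [6, -1]]
  V^T = [[3, 6], [7, -1]]
  V + V^T = [[6, 13], [13, -2]]
Step 2: det(V + V^T) = 6*(-2) - 13*13
  = -12 - 169 = -181
Step 3: Knot determinant = |det(V + V^T)| = |-181| = 181

181


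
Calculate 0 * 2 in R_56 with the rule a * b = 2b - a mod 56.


0 * 2 = 2*2 - 0 mod 56
= 4 - 0 mod 56
= 4 mod 56 = 4

4


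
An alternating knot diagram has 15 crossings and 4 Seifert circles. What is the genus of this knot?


For alternating knots, g = (c - s + 1)/2.
= (15 - 4 + 1)/2
= 12/2 = 6

6


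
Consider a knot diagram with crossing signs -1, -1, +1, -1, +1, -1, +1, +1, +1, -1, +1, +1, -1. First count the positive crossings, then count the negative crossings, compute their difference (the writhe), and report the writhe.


Step 1: Count positive crossings (+1).
Positive crossings: 7
Step 2: Count negative crossings (-1).
Negative crossings: 6
Step 3: Writhe = (positive) - (negative)
w = 7 - 6 = 1
Step 4: |w| = 1, and w is positive

1


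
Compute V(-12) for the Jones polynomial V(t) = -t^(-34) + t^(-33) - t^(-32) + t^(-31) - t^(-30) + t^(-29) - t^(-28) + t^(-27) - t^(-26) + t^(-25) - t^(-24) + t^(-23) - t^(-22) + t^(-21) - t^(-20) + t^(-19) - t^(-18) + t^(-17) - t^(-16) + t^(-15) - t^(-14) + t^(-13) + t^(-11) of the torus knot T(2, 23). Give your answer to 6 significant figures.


Substituting t = -12 into V(t) = -t^(-34) + t^(-33) - t^(-32) + t^(-31) - t^(-30) + t^(-29) - t^(-28) + t^(-27) - t^(-26) + t^(-25) - t^(-24) + t^(-23) - t^(-22) + t^(-21) - t^(-20) + t^(-19) - t^(-18) + t^(-17) - t^(-16) + t^(-15) - t^(-14) + t^(-13) + t^(-11):
  (-)t^(-34) = -2.0316e-37
  (+)t^(-33) = -2.43792e-36
  (-)t^(-32) = -2.9255e-35
  (+)t^(-31) = -3.5106e-34
  (-)t^(-30) = -4.21272e-33
  (+)t^(-29) = -5.05526e-32
  (-)t^(-28) = -6.06632e-31
  (+)t^(-27) = -7.27958e-30
  (-)t^(-26) = -8.7355e-29
  (+)t^(-25) = -1.04826e-27
  (-)t^(-24) = -1.25791e-26
  (+)t^(-23) = -1.50949e-25
  (-)t^(-22) = -1.81139e-24
  (+)t^(-21) = -2.17367e-23
  (-)t^(-20) = -2.60841e-22
  (+)t^(-19) = -3.13009e-21
  (-)t^(-18) = -3.7561e-20
  (+)t^(-17) = -4.50732e-19
  (-)t^(-16) = -5.40879e-18
  (+)t^(-15) = -6.49055e-17
  (-)t^(-14) = -7.78866e-16
  (+)t^(-13) = -9.34639e-15
  (+)t^(-11) = -1.34588e-12
Sum = (-2.0316e-37) + (-2.43792e-36) + (-2.9255e-35) + (-3.5106e-34) + (-4.21272e-33) + (-5.05526e-32) + (-6.06632e-31) + (-7.27958e-30) + (-8.7355e-29) + (-1.04826e-27) + (-1.25791e-26) + (-1.50949e-25) + (-1.81139e-24) + (-2.17367e-23) + (-2.60841e-22) + (-3.13009e-21) + (-3.7561e-20) + (-4.50732e-19) + (-5.40879e-18) + (-6.49055e-17) + (-7.78866e-16) + (-9.34639e-15) + (-1.34588e-12)
= -1.356075917e-12
Rounded to 6 significant figures: -1.35608e-12

-1.35608e-12


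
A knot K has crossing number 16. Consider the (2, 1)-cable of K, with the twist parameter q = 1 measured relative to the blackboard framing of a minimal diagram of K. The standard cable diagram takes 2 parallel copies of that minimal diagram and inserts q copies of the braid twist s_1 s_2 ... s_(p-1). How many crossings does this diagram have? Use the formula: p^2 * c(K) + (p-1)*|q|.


Step 1: Each of the c(K) crossings of the companion diagram becomes p*p = p^2 crossings among the p parallel strands, and each of the |q| twists s_1 s_2 ... s_(p-1) adds (p-1) crossings.
  Crossings = p^2 * c(K) + (p-1)*|q|
Step 2: = 2^2 * 16 + (2-1)*1
Step 3: = 4*16 + 1*1
Step 4: = 64 + 1 = 65

65


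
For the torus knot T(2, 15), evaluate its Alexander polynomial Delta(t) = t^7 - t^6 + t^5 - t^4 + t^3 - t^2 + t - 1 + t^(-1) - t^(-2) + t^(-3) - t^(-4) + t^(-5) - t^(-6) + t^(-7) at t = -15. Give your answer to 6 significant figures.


Substituting t = -15 into Delta(t) = t^7 - t^6 + t^5 - t^4 + t^3 - t^2 + t - 1 + t^(-1) - t^(-2) + t^(-3) - t^(-4) + t^(-5) - t^(-6) + t^(-7):
Term values: (-170859375) + (-11390625) + (-759375) + (-50625) + (-3375) + (-225) + (-15) + (-1) + (-0.0666667) + (-0.00444444) + (-0.000296296) + (-1.97531e-05) + (-1.31687e-06) + (-8.77915e-08) + (-5.85277e-09)
Sum = -183063616.1
Rounded to 6 significant figures: -1.83064e+08

-1.83064e+08


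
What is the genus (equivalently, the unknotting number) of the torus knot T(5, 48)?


For a torus knot T(p,q), both the unknotting number and genus equal (p-1)(q-1)/2.
= (5-1)(48-1)/2
= 4*47/2
= 188/2 = 94

94


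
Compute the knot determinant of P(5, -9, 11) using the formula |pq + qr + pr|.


Step 1: Compute pq + qr + pr.
pq = 5*(-9) = -45
qr = (-9)*11 = -99
pr = 5*11 = 55
pq + qr + pr = -45 + (-99) + 55 = -89
Step 2: Take absolute value.
det(P(5,-9,11)) = |-89| = 89

89


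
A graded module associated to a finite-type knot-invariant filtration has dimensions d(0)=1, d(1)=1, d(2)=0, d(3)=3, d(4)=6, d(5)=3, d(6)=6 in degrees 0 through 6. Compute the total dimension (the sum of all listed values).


Total dimension = d(0) + d(1) + ... + d(6)
= 1 + 1 + 0 + 3 + 6 + 3 + 6
= 20

20


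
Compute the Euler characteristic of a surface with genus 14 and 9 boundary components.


chi = 2 - 2g - b
= 2 - 2*14 - 9
= 2 - 28 - 9 = -35

-35


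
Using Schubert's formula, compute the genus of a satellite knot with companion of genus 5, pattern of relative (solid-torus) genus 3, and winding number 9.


Schubert: g(satellite) = g_rel(pattern) + |winding| * g(companion),
where g_rel(pattern) is the genus of the pattern relative to the solid torus.
= 3 + 9 * 5
= 3 + 45 = 48

48


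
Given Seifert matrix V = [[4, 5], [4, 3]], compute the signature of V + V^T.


Step 1: V + V^T = [[8, 9], [9, 6]]
Step 2: trace = 14, det = -33
Step 3: Discriminant = 14^2 - 4*(-33) = 328
Step 4: Eigenvalues: 16.0554, -2.05539
Step 5: Signature = (# positive eigenvalues) - (# negative eigenvalues) = 0

0


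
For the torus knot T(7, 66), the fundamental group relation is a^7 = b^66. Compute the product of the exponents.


The relation is a^7 = b^66.
Product of exponents = 7 * 66
= 462

462


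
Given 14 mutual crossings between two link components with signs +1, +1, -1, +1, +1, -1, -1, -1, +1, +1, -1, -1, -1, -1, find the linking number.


Step 1: Count positive crossings: 6
Step 2: Count negative crossings: 8
Step 3: Sum of signs = 6 - 8 = -2
Step 4: Linking number = sum/2 = -2/2 = -1

-1


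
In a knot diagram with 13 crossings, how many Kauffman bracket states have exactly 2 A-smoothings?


We choose which 2 of 13 crossings get A-smoothings.
C(13, 2) = 13! / (2! * 11!)
= 78

78


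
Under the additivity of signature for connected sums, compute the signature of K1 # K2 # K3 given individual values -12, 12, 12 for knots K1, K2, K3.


The signature is additive under connected sum.
signature(K1 # K2 # K3) = (-12) + (12) + (12)
= 12

12


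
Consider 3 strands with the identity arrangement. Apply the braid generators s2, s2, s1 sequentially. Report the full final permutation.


Starting with identity [1, 2, 3].
Apply generators in sequence:
  After s2: [1, 3, 2]
  After s2: [1, 2, 3]
  After s1: [2, 1, 3]
Final permutation: [2, 1, 3]

[2, 1, 3]


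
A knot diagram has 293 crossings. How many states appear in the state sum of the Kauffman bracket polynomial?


Each crossing contributes 2 choices (A-smoothing or B-smoothing).
Total states = 2^293 = 15914343565113172548972231940698266883214596825515126958094847260581103904401068017057792

15914343565113172548972231940698266883214596825515126958094847260581103904401068017057792


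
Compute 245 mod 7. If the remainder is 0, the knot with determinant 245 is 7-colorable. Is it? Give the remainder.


Step 1: A knot is p-colorable if and only if p divides its determinant.
Step 2: Compute 245 mod 7.
245 = 35 * 7 + 0
Step 3: 245 mod 7 = 0
Step 4: The knot is 7-colorable: yes

0


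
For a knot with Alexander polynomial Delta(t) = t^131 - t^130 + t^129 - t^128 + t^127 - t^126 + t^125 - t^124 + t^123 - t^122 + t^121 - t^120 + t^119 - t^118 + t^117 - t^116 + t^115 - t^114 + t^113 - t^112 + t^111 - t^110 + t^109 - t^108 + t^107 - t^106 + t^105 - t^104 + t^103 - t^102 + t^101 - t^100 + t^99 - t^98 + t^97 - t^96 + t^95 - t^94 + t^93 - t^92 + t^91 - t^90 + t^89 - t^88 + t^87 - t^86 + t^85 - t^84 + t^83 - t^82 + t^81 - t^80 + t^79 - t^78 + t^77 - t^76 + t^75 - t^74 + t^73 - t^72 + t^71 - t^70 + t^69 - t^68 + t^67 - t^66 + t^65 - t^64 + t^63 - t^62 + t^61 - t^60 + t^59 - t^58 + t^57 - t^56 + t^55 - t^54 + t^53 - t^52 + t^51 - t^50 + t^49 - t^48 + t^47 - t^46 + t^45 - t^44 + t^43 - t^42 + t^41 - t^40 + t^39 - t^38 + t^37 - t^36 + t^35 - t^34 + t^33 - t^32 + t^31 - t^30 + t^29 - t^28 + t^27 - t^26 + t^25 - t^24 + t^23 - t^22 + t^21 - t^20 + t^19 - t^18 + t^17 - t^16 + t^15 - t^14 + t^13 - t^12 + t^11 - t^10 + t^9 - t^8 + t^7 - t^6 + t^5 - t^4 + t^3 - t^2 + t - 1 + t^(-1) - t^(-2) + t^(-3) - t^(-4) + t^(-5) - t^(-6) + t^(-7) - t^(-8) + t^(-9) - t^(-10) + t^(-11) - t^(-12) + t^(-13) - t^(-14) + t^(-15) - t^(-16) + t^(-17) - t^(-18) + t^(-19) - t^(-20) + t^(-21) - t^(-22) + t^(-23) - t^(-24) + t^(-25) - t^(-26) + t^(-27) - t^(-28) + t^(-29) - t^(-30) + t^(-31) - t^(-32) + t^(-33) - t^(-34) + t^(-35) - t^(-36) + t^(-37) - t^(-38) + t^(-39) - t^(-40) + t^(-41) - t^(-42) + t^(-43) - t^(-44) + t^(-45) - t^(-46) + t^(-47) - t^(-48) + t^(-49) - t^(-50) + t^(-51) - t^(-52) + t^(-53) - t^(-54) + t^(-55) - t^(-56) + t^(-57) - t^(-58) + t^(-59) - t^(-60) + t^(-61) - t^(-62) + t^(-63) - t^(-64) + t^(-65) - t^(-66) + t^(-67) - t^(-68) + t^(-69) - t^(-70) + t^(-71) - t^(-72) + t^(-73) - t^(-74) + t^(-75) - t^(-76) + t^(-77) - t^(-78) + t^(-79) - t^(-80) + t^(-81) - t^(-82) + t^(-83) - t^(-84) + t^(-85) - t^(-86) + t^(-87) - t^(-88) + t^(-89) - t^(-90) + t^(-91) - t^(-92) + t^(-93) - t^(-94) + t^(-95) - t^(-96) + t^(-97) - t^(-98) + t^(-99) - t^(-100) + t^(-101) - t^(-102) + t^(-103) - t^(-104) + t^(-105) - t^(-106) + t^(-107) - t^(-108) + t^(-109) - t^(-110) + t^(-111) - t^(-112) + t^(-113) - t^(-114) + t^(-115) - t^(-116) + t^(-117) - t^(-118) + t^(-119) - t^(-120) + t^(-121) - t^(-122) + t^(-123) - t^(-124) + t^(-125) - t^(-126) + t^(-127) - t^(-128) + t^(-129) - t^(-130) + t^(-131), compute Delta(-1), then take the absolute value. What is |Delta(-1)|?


Step 1: The polynomial has 263 terms with alternating signs, exponents from 131 down to -131.
Step 2: Substitute t = -1. The i-th term has coefficient (-1)^i and exponent (m-i),
  so its value is (-1)^i * (-1)^(m-i) = (-1)^m = -1 for every i.
Step 3: All 263 terms equal -1, so Delta(-1) = 263 * (-1) = -263
Step 4: |Delta(-1)| = 263

263


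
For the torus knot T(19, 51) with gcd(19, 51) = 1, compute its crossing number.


For a torus knot T(p, q) with gcd(p,q)=1,
the crossing number is min(p*(q-1), q*(p-1)).
p*(q-1) = 19*50 = 950
q*(p-1) = 51*18 = 918
min(950, 918) = 918

918


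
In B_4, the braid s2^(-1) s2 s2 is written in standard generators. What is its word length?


The word length counts the number of generators (including inverses).
Listing each generator: s2^(-1), s2, s2
There are 3 generators in this braid word.

3


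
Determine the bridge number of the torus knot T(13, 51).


The bridge number of T(p,q) is min(p,q).
min(13, 51) = 13

13


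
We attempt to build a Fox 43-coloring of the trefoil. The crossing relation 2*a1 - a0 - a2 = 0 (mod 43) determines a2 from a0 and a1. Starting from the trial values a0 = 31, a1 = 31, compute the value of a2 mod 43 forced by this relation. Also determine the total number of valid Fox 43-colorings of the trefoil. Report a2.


Step 1: Apply the given crossing relation 2*a1 - a0 - a2 = 0 (mod 43).
  a2 = 2*a1 - a0 mod 43
  a2 = 2*31 - 31 mod 43
  a2 = 62 - 31 mod 43
  a2 = 31 mod 43 = 31
Step 2: The trefoil has determinant 3.
  Number of Fox p-colorings (p prime) is p^2 if p = 3, else p.
  Since 43 does not divide 3, only trivial (constant) colorings exist.
  (Here a0 = a1 = a2 = 31, the constant coloring, which is valid.)
  Total colorings = 43
Step 3: a2 = 31, total Fox 43-colorings = 43

31


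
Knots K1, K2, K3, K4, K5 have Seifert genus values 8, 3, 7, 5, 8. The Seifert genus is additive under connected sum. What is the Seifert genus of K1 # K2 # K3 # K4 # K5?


The Seifert genus is additive under connected sum.
Seifert genus(K1 # K2 # K3 # K4 # K5) = (8) + (3) + (7) + (5) + (8)
= 31

31


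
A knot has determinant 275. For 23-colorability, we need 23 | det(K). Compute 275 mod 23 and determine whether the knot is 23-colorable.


Step 1: A knot is p-colorable if and only if p divides its determinant.
Step 2: Compute 275 mod 23.
275 = 11 * 23 + 22
Step 3: 275 mod 23 = 22
Step 4: The knot is 23-colorable: no

22


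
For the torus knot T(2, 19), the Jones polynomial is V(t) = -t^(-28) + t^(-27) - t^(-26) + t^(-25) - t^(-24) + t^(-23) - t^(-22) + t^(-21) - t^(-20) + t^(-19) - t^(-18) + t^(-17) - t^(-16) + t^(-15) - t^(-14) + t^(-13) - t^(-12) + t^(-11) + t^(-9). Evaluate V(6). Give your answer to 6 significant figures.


Substituting t = 6 into V(t) = -t^(-28) + t^(-27) - t^(-26) + t^(-25) - t^(-24) + t^(-23) - t^(-22) + t^(-21) - t^(-20) + t^(-19) - t^(-18) + t^(-17) - t^(-16) + t^(-15) - t^(-14) + t^(-13) - t^(-12) + t^(-11) + t^(-9):
  (-)t^(-28) = -1.62841e-22
  (+)t^(-27) = 9.77049e-22
  (-)t^(-26) = -5.86229e-21
  (+)t^(-25) = 3.51738e-20
  (-)t^(-24) = -2.11043e-19
  (+)t^(-23) = 1.26626e-18
  (-)t^(-22) = -7.59753e-18
  (+)t^(-21) = 4.55852e-17
  (-)t^(-20) = -2.73511e-16
  (+)t^(-19) = 1.64107e-15
  (-)t^(-18) = -9.8464e-15
  (+)t^(-17) = 5.90784e-14
  (-)t^(-16) = -3.5447e-13
  (+)t^(-15) = 2.12682e-12
  (-)t^(-14) = -1.27609e-11
  (+)t^(-13) = 7.65656e-11
  (-)t^(-12) = -4.59394e-10
  (+)t^(-11) = 2.75636e-09
  (+)t^(-9) = 9.9229e-08
Sum = (-1.62841e-22) + (9.77049e-22) + (-5.86229e-21) + (3.51738e-20) + (-2.11043e-19) + (1.26626e-18) + (-7.59753e-18) + (4.55852e-17) + (-2.73511e-16) + (1.64107e-15) + (-9.8464e-15) + (5.90784e-14) + (-3.5447e-13) + (2.12682e-12) + (-1.27609e-11) + (7.65656e-11) + (-4.59394e-10) + (2.75636e-09) + (9.9229e-08)
= 1.015916261e-07
Rounded to 6 significant figures: 1.01592e-07

1.01592e-07


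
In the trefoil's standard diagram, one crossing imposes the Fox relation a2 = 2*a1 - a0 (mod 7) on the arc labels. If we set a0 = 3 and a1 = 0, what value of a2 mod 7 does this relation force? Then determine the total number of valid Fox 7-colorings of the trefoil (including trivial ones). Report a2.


Step 1: Apply the given crossing relation 2*a1 - a0 - a2 = 0 (mod 7).
  a2 = 2*a1 - a0 mod 7
  a2 = 2*0 - 3 mod 7
  a2 = 0 - 3 mod 7
  a2 = -3 mod 7 = 4
Step 2: The trefoil has determinant 3.
  Number of Fox p-colorings (p prime) is p^2 if p = 3, else p.
  Since 7 does not divide 3, only trivial (constant) colorings exist.
  (So the trial a0 = 3, a1 = 0 with a0 != a1 does NOT extend to a valid coloring of the whole trefoil: the other two crossing relations require 3*(a1 - a0) = 0 (mod 7), which fails.)
  Total colorings = 7
Step 3: a2 = 4, total Fox 7-colorings = 7

4
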